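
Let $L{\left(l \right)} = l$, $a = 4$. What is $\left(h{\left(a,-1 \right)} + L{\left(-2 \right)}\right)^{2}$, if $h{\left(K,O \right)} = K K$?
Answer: $196$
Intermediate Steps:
$h{\left(K,O \right)} = K^{2}$
$\left(h{\left(a,-1 \right)} + L{\left(-2 \right)}\right)^{2} = \left(4^{2} - 2\right)^{2} = \left(16 - 2\right)^{2} = 14^{2} = 196$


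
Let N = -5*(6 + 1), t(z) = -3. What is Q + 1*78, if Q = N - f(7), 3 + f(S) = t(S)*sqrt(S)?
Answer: 46 + 3*sqrt(7) ≈ 53.937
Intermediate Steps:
f(S) = -3 - 3*sqrt(S)
N = -35 (N = -5*7 = -35)
Q = -32 + 3*sqrt(7) (Q = -35 - (-3 - 3*sqrt(7)) = -35 + (3 + 3*sqrt(7)) = -32 + 3*sqrt(7) ≈ -24.063)
Q + 1*78 = (-32 + 3*sqrt(7)) + 1*78 = (-32 + 3*sqrt(7)) + 78 = 46 + 3*sqrt(7)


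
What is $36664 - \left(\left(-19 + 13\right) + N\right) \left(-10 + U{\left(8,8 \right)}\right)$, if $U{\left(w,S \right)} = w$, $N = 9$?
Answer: $36670$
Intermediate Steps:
$36664 - \left(\left(-19 + 13\right) + N\right) \left(-10 + U{\left(8,8 \right)}\right) = 36664 - \left(\left(-19 + 13\right) + 9\right) \left(-10 + 8\right) = 36664 - \left(-6 + 9\right) \left(-2\right) = 36664 - 3 \left(-2\right) = 36664 - -6 = 36664 + 6 = 36670$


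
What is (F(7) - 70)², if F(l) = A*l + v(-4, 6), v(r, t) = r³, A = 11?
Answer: 3249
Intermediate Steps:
F(l) = -64 + 11*l (F(l) = 11*l + (-4)³ = 11*l - 64 = -64 + 11*l)
(F(7) - 70)² = ((-64 + 11*7) - 70)² = ((-64 + 77) - 70)² = (13 - 70)² = (-57)² = 3249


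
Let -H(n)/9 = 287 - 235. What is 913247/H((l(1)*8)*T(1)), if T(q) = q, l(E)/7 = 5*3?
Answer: -913247/468 ≈ -1951.4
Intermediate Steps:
l(E) = 105 (l(E) = 7*(5*3) = 7*15 = 105)
H(n) = -468 (H(n) = -9*(287 - 235) = -9*52 = -468)
913247/H((l(1)*8)*T(1)) = 913247/(-468) = 913247*(-1/468) = -913247/468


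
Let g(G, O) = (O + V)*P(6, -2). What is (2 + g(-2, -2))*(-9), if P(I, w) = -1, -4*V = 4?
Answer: -45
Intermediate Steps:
V = -1 (V = -¼*4 = -1)
g(G, O) = 1 - O (g(G, O) = (O - 1)*(-1) = (-1 + O)*(-1) = 1 - O)
(2 + g(-2, -2))*(-9) = (2 + (1 - 1*(-2)))*(-9) = (2 + (1 + 2))*(-9) = (2 + 3)*(-9) = 5*(-9) = -45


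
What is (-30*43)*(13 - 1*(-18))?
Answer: -39990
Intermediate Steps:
(-30*43)*(13 - 1*(-18)) = -1290*(13 + 18) = -1290*31 = -39990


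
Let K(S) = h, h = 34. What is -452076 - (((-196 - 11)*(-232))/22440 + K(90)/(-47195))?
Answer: -3989799796421/8825465 ≈ -4.5208e+5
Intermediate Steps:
K(S) = 34
-452076 - (((-196 - 11)*(-232))/22440 + K(90)/(-47195)) = -452076 - (((-196 - 11)*(-232))/22440 + 34/(-47195)) = -452076 - (-207*(-232)*(1/22440) + 34*(-1/47195)) = -452076 - (48024*(1/22440) - 34/47195) = -452076 - (2001/935 - 34/47195) = -452076 - 1*18881081/8825465 = -452076 - 18881081/8825465 = -3989799796421/8825465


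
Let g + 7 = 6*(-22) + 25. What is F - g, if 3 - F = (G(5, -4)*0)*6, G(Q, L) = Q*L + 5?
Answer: 117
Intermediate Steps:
G(Q, L) = 5 + L*Q (G(Q, L) = L*Q + 5 = 5 + L*Q)
g = -114 (g = -7 + (6*(-22) + 25) = -7 + (-132 + 25) = -7 - 107 = -114)
F = 3 (F = 3 - (5 - 4*5)*0*6 = 3 - (5 - 20)*0*6 = 3 - (-15*0)*6 = 3 - 0*6 = 3 - 1*0 = 3 + 0 = 3)
F - g = 3 - 1*(-114) = 3 + 114 = 117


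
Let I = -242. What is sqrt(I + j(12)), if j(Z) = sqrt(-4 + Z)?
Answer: sqrt(-242 + 2*sqrt(2)) ≈ 15.465*I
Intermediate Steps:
sqrt(I + j(12)) = sqrt(-242 + sqrt(-4 + 12)) = sqrt(-242 + sqrt(8)) = sqrt(-242 + 2*sqrt(2))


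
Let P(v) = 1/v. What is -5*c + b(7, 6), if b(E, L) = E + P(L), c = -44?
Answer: 1363/6 ≈ 227.17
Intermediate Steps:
P(v) = 1/v
b(E, L) = E + 1/L
-5*c + b(7, 6) = -5*(-44) + (7 + 1/6) = 220 + (7 + ⅙) = 220 + 43/6 = 1363/6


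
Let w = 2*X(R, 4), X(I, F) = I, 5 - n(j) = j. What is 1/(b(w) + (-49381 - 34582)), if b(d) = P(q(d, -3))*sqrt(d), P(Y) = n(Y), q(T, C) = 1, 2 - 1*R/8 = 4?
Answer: -83963/7049785881 - 16*I*sqrt(2)/7049785881 ≈ -1.191e-5 - 3.2097e-9*I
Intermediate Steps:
R = -16 (R = 16 - 8*4 = 16 - 32 = -16)
n(j) = 5 - j
P(Y) = 5 - Y
w = -32 (w = 2*(-16) = -32)
b(d) = 4*sqrt(d) (b(d) = (5 - 1*1)*sqrt(d) = (5 - 1)*sqrt(d) = 4*sqrt(d))
1/(b(w) + (-49381 - 34582)) = 1/(4*sqrt(-32) + (-49381 - 34582)) = 1/(4*(4*I*sqrt(2)) - 83963) = 1/(16*I*sqrt(2) - 83963) = 1/(-83963 + 16*I*sqrt(2))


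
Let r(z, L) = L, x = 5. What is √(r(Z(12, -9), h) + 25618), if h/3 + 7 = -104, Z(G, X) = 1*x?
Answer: √25285 ≈ 159.01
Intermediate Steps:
Z(G, X) = 5 (Z(G, X) = 1*5 = 5)
h = -333 (h = -21 + 3*(-104) = -21 - 312 = -333)
√(r(Z(12, -9), h) + 25618) = √(-333 + 25618) = √25285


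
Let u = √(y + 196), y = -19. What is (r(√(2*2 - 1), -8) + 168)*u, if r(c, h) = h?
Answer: 160*√177 ≈ 2128.7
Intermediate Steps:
u = √177 (u = √(-19 + 196) = √177 ≈ 13.304)
(r(√(2*2 - 1), -8) + 168)*u = (-8 + 168)*√177 = 160*√177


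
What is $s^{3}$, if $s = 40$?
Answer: $64000$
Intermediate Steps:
$s^{3} = 40^{3} = 64000$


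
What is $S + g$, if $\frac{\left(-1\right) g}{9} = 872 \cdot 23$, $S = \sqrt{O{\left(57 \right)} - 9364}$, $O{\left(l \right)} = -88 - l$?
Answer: $-180504 + i \sqrt{9509} \approx -1.805 \cdot 10^{5} + 97.514 i$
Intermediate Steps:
$S = i \sqrt{9509}$ ($S = \sqrt{\left(-88 - 57\right) - 9364} = \sqrt{-145 - 9364} = \sqrt{-9509} = i \sqrt{9509} \approx 97.514 i$)
$g = -180504$ ($g = - 9 \cdot 872 \cdot 23 = \left(-9\right) 20056 = -180504$)
$S + g = i \sqrt{9509} - 180504 = -180504 + i \sqrt{9509}$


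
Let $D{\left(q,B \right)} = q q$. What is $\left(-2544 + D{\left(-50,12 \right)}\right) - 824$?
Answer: $-868$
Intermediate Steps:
$D{\left(q,B \right)} = q^{2}$
$\left(-2544 + D{\left(-50,12 \right)}\right) - 824 = \left(-2544 + \left(-50\right)^{2}\right) - 824 = \left(-2544 + 2500\right) - 824 = -44 - 824 = -868$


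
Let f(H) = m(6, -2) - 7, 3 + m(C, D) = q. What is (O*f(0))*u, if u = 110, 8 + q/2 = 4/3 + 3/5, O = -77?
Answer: 562408/3 ≈ 1.8747e+5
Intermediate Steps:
q = -182/15 (q = -16 + 2*(4/3 + 3/5) = -16 + 2*(29/15) = -16 + 58/15 = -182/15 ≈ -12.133)
m(C, D) = -227/15 (m(C, D) = -3 - 182/15 = -227/15)
f(H) = -332/15 (f(H) = -227/15 - 7 = -332/15)
(O*f(0))*u = -77*(-332/15)*110 = (25564/15)*110 = 562408/3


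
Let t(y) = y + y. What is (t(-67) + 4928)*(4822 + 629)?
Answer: 26132094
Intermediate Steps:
t(y) = 2*y
(t(-67) + 4928)*(4822 + 629) = (2*(-67) + 4928)*(4822 + 629) = (-134 + 4928)*5451 = 4794*5451 = 26132094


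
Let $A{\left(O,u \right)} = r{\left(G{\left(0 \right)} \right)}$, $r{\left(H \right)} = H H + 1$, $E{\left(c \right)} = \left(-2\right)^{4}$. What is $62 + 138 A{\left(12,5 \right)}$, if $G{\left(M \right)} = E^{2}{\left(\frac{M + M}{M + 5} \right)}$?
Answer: $9044168$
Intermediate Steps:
$E{\left(c \right)} = 16$
$G{\left(M \right)} = 256$ ($G{\left(M \right)} = 16^{2} = 256$)
$r{\left(H \right)} = 1 + H^{2}$ ($r{\left(H \right)} = H^{2} + 1 = 1 + H^{2}$)
$A{\left(O,u \right)} = 65537$ ($A{\left(O,u \right)} = 1 + 256^{2} = 1 + 65536 = 65537$)
$62 + 138 A{\left(12,5 \right)} = 62 + 138 \cdot 65537 = 62 + 9044106 = 9044168$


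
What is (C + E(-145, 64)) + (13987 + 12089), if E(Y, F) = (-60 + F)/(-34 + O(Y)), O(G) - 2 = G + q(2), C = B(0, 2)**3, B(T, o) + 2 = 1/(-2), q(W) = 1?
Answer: 2293311/88 ≈ 26060.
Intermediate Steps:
B(T, o) = -5/2 (B(T, o) = -2 + 1/(-2) = -2 - 1/2 = -5/2)
C = -125/8 (C = (-5/2)**3 = -125/8 ≈ -15.625)
O(G) = 3 + G (O(G) = 2 + (G + 1) = 2 + (1 + G) = 3 + G)
E(Y, F) = (-60 + F)/(-31 + Y) (E(Y, F) = (-60 + F)/(-34 + (3 + Y)) = (-60 + F)/(-31 + Y))
(C + E(-145, 64)) + (13987 + 12089) = (-125/8 + (-60 + 64)/(-31 - 145)) + (13987 + 12089) = (-125/8 + 4/(-176)) + 26076 = (-125/8 - 1/176*4) + 26076 = (-125/8 - 1/44) + 26076 = -1377/88 + 26076 = 2293311/88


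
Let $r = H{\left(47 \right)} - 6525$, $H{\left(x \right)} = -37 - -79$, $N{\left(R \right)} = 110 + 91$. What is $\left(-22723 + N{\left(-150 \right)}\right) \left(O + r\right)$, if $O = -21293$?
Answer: $625571072$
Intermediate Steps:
$N{\left(R \right)} = 201$
$H{\left(x \right)} = 42$ ($H{\left(x \right)} = -37 + 79 = 42$)
$r = -6483$ ($r = 42 - 6525 = -6483$)
$\left(-22723 + N{\left(-150 \right)}\right) \left(O + r\right) = \left(-22723 + 201\right) \left(-21293 - 6483\right) = \left(-22522\right) \left(-27776\right) = 625571072$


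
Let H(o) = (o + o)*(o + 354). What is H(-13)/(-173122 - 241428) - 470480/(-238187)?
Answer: 98574624971/49370210425 ≈ 1.9966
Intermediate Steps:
H(o) = 2*o*(354 + o) (H(o) = (2*o)*(354 + o) = 2*o*(354 + o))
H(-13)/(-173122 - 241428) - 470480/(-238187) = (2*(-13)*(354 - 13))/(-173122 - 241428) - 470480/(-238187) = (2*(-13)*341)/(-414550) - 470480*(-1/238187) = -8866*(-1/414550) + 470480/238187 = 4433/207275 + 470480/238187 = 98574624971/49370210425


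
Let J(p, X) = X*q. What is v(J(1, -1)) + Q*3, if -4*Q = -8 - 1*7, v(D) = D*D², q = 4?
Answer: -211/4 ≈ -52.750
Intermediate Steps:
J(p, X) = 4*X (J(p, X) = X*4 = 4*X)
v(D) = D³
Q = 15/4 (Q = -(-8 - 1*7)/4 = -(-8 - 7)/4 = -¼*(-15) = 15/4 ≈ 3.7500)
v(J(1, -1)) + Q*3 = (4*(-1))³ + (15/4)*3 = (-4)³ + 45/4 = -64 + 45/4 = -211/4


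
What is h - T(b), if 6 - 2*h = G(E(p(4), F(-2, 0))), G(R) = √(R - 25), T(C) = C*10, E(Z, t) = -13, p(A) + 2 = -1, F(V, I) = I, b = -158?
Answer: 1583 - I*√38/2 ≈ 1583.0 - 3.0822*I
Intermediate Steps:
p(A) = -3 (p(A) = -2 - 1 = -3)
T(C) = 10*C
G(R) = √(-25 + R)
h = 3 - I*√38/2 (h = 3 - √(-25 - 13)/2 = 3 - I*√38/2 ≈ 3.0 - 3.0822*I)
h - T(b) = (3 - I*√38/2) - 10*(-158) = (3 - I*√38/2) - 1*(-1580) = (3 - I*√38/2) + 1580 = 1583 - I*√38/2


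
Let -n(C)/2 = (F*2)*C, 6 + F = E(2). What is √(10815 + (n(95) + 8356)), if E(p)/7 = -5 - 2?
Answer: 19*√111 ≈ 200.18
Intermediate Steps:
E(p) = -49 (E(p) = 7*(-5 - 2) = 7*(-7) = -49)
F = -55 (F = -6 - 49 = -55)
n(C) = 220*C (n(C) = -2*(-55*2)*C = -(-220)*C = 220*C)
√(10815 + (n(95) + 8356)) = √(10815 + (220*95 + 8356)) = √(10815 + (20900 + 8356)) = √(10815 + 29256) = √40071 = 19*√111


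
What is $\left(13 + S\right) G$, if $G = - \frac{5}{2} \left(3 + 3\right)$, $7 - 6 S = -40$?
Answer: $- \frac{625}{2} \approx -312.5$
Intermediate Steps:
$S = \frac{47}{6}$ ($S = \frac{7}{6} - - \frac{20}{3} = \frac{7}{6} + \frac{20}{3} = \frac{47}{6} \approx 7.8333$)
$G = -15$ ($G = \left(-5\right) \frac{1}{2} \cdot 6 = \left(- \frac{5}{2}\right) 6 = -15$)
$\left(13 + S\right) G = \left(13 + \frac{47}{6}\right) \left(-15\right) = \frac{125}{6} \left(-15\right) = - \frac{625}{2}$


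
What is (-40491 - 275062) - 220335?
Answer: -535888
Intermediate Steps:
(-40491 - 275062) - 220335 = -315553 - 220335 = -535888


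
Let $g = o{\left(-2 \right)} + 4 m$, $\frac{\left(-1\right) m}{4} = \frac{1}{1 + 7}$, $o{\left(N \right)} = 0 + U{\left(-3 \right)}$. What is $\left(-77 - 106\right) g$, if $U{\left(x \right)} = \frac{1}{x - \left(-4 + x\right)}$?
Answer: $\frac{1281}{4} \approx 320.25$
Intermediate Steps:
$U{\left(x \right)} = \frac{1}{4}$
$o{\left(N \right)} = \frac{1}{4}$ ($o{\left(N \right)} = 0 + \frac{1}{4} = \frac{1}{4}$)
$m = - \frac{1}{2}$ ($m = - \frac{4}{1 + 7} = - \frac{4}{8} = \left(-4\right) \frac{1}{8} = - \frac{1}{2} \approx -0.5$)
$g = - \frac{7}{4}$ ($g = \frac{1}{4} + 4 \left(- \frac{1}{2}\right) = \frac{1}{4} - 2 = - \frac{7}{4} \approx -1.75$)
$\left(-77 - 106\right) g = \left(-77 - 106\right) \left(- \frac{7}{4}\right) = \left(-183\right) \left(- \frac{7}{4}\right) = \frac{1281}{4}$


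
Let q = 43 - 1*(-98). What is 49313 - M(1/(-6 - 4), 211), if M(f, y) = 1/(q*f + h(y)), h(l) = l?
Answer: 97097287/1969 ≈ 49313.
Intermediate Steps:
q = 141 (q = 43 + 98 = 141)
M(f, y) = 1/(y + 141*f) (M(f, y) = 1/(141*f + y) = 1/(y + 141*f))
49313 - M(1/(-6 - 4), 211) = 49313 - 1/(211 + 141/(-6 - 4)) = 49313 - 1/(211 + 141/(-10)) = 49313 - 1/(211 + 141*(-⅒)) = 49313 - 1/(211 - 141/10) = 49313 - 1/1969/10 = 49313 - 1*10/1969 = 49313 - 10/1969 = 97097287/1969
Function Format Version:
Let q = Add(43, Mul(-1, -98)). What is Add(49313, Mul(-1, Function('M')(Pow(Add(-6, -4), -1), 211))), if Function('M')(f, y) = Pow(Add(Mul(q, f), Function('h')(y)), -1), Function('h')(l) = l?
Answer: Rational(97097287, 1969) ≈ 49313.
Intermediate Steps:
q = 141 (q = Add(43, 98) = 141)
Function('M')(f, y) = Pow(Add(y, Mul(141, f)), -1) (Function('M')(f, y) = Pow(Add(Mul(141, f), y), -1) = Pow(Add(y, Mul(141, f)), -1))
Add(49313, Mul(-1, Function('M')(Pow(Add(-6, -4), -1), 211))) = Add(49313, Mul(-1, Pow(Add(211, Mul(141, Pow(Add(-6, -4), -1))), -1))) = Add(49313, Mul(-1, Pow(Add(211, Mul(141, Pow(-10, -1))), -1))) = Add(49313, Mul(-1, Pow(Add(211, Mul(141, Rational(-1, 10))), -1))) = Add(49313, Mul(-1, Pow(Add(211, Rational(-141, 10)), -1))) = Add(49313, Mul(-1, Pow(Rational(1969, 10), -1))) = Add(49313, Mul(-1, Rational(10, 1969))) = Add(49313, Rational(-10, 1969)) = Rational(97097287, 1969)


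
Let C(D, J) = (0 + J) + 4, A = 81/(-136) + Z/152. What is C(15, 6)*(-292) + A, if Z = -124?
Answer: -7548927/2584 ≈ -2921.4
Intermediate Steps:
A = -3647/2584 (A = 81/(-136) - 124/152 = 81*(-1/136) - 124*1/152 = -81/136 - 31/38 = -3647/2584 ≈ -1.4114)
C(D, J) = 4 + J (C(D, J) = J + 4 = 4 + J)
C(15, 6)*(-292) + A = (4 + 6)*(-292) - 3647/2584 = 10*(-292) - 3647/2584 = -2920 - 3647/2584 = -7548927/2584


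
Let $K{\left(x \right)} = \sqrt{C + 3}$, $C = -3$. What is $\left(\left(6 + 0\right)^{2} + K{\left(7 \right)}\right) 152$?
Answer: $5472$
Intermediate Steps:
$K{\left(x \right)} = 0$ ($K{\left(x \right)} = \sqrt{-3 + 3} = \sqrt{0} = 0$)
$\left(\left(6 + 0\right)^{2} + K{\left(7 \right)}\right) 152 = \left(\left(6 + 0\right)^{2} + 0\right) 152 = \left(6^{2} + 0\right) 152 = \left(36 + 0\right) 152 = 36 \cdot 152 = 5472$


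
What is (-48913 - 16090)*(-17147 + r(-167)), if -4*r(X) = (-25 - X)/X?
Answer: 372273936081/334 ≈ 1.1146e+9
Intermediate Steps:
r(X) = -(-25 - X)/(4*X)
(-48913 - 16090)*(-17147 + r(-167)) = (-48913 - 16090)*(-17147 + (¼)*(25 - 167)/(-167)) = -65003*(-17147 + (¼)*(-1/167)*(-142)) = -65003*(-17147 + 71/334) = -65003*(-5727027/334) = 372273936081/334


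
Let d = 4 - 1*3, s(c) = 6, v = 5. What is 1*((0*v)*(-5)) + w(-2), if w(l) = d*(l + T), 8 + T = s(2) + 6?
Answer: 2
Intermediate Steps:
T = 4 (T = -8 + (6 + 6) = -8 + 12 = 4)
d = 1 (d = 4 - 3 = 1)
w(l) = 4 + l (w(l) = 1*(l + 4) = 1*(4 + l) = 4 + l)
1*((0*v)*(-5)) + w(-2) = 1*((0*5)*(-5)) + (4 - 2) = 1*(0*(-5)) + 2 = 1*0 + 2 = 0 + 2 = 2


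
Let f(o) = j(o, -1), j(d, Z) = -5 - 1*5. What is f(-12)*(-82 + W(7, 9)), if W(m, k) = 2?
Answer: 800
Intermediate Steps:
j(d, Z) = -10 (j(d, Z) = -5 - 5 = -10)
f(o) = -10
f(-12)*(-82 + W(7, 9)) = -10*(-82 + 2) = -10*(-80) = 800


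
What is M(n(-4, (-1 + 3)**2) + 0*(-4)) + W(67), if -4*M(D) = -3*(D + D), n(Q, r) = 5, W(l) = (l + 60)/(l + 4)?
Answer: 1319/142 ≈ 9.2887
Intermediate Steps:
W(l) = (60 + l)/(4 + l)
M(D) = 3*D/2 (M(D) = -(-3)*(D + D)/4 = -(-3)*2*D/4 = -(-3)*D/2 = 3*D/2)
M(n(-4, (-1 + 3)**2) + 0*(-4)) + W(67) = 3*(5 + 0*(-4))/2 + (60 + 67)/(4 + 67) = 3*(5 + 0)/2 + 127/71 = (3/2)*5 + (1/71)*127 = 15/2 + 127/71 = 1319/142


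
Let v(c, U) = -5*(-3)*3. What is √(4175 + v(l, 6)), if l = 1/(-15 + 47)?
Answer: 2*√1055 ≈ 64.962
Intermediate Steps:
l = 1/32 ≈ 0.031250
v(c, U) = 45 (v(c, U) = 15*3 = 45)
√(4175 + v(l, 6)) = √(4175 + 45) = √4220 = 2*√1055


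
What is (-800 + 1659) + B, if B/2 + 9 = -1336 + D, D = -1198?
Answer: -4227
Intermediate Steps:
B = -5086 (B = -18 + 2*(-1336 - 1198) = -18 + 2*(-2534) = -18 - 5068 = -5086)
(-800 + 1659) + B = (-800 + 1659) - 5086 = 859 - 5086 = -4227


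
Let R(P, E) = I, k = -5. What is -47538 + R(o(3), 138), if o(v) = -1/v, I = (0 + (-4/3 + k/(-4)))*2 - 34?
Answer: -285433/6 ≈ -47572.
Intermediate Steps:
I = -205/6 (I = (0 + (-4/3 - 5/(-4)))*2 - 34 = (0 + (-4*⅓ - 5*(-¼)))*2 - 34 = (0 + (-4/3 + 5/4))*2 - 34 = (0 - 1/12)*2 - 34 = -1/12*2 - 34 = -⅙ - 34 = -205/6 ≈ -34.167)
R(P, E) = -205/6
-47538 + R(o(3), 138) = -47538 - 205/6 = -285433/6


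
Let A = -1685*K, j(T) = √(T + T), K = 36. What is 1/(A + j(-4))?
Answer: -15165/919908902 - I*√2/1839817804 ≈ -1.6485e-5 - 7.6867e-10*I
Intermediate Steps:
j(T) = √2*√T (j(T) = √(2*T) = √2*√T)
A = -60660 (A = -1685*36 = -60660)
1/(A + j(-4)) = 1/(-60660 + √2*√(-4)) = 1/(-60660 + √2*(2*I)) = 1/(-60660 + 2*I*√2)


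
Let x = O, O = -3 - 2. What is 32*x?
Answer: -160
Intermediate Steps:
O = -5
x = -5
32*x = 32*(-5) = -160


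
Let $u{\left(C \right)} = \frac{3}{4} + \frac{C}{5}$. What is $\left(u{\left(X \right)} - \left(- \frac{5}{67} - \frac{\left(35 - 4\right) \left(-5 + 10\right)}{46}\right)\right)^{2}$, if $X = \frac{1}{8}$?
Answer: $\frac{67636925041}{3799489600} \approx 17.802$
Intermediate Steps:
$X = \frac{1}{8} \approx 0.125$
$u{\left(C \right)} = \frac{3}{4} + \frac{C}{5}$ ($u{\left(C \right)} = 3 \cdot \frac{1}{4} + C \frac{1}{5} = \frac{3}{4} + \frac{C}{5}$)
$\left(u{\left(X \right)} - \left(- \frac{5}{67} - \frac{\left(35 - 4\right) \left(-5 + 10\right)}{46}\right)\right)^{2} = \left(\left(\frac{3}{4} + \frac{1}{5} \cdot \frac{1}{8}\right) - \left(- \frac{5}{67} - \frac{\left(35 - 4\right) \left(-5 + 10\right)}{46}\right)\right)^{2} = \left(\left(\frac{3}{4} + \frac{1}{40}\right) - \left(- \frac{5}{67} - 31 \cdot 5 \cdot \frac{1}{46}\right)\right)^{2} = \left(\frac{31}{40} + \left(\frac{5}{67} + 155 \cdot \frac{1}{46}\right)\right)^{2} = \left(\frac{31}{40} + \left(\frac{5}{67} + \frac{155}{46}\right)\right)^{2} = \left(\frac{31}{40} + \frac{10615}{3082}\right)^{2} = \left(\frac{260071}{61640}\right)^{2} = \frac{67636925041}{3799489600}$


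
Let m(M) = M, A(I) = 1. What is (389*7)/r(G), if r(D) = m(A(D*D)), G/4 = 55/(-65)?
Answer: 2723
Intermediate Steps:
G = -44/13 (G = 4*(55/(-65)) = 4*(55*(-1/65)) = 4*(-11/13) = -44/13 ≈ -3.3846)
r(D) = 1
(389*7)/r(G) = (389*7)/1 = 2723*1 = 2723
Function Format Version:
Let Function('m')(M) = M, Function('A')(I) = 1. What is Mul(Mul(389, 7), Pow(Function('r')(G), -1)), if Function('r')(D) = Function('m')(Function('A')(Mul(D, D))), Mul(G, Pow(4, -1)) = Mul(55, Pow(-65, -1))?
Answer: 2723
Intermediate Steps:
G = Rational(-44, 13) (G = Mul(4, Mul(55, Pow(-65, -1))) = Mul(4, Mul(55, Rational(-1, 65))) = Mul(4, Rational(-11, 13)) = Rational(-44, 13) ≈ -3.3846)
Function('r')(D) = 1
Mul(Mul(389, 7), Pow(Function('r')(G), -1)) = Mul(Mul(389, 7), Pow(1, -1)) = Mul(2723, 1) = 2723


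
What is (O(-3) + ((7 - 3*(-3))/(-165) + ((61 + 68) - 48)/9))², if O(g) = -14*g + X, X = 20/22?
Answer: 73085401/27225 ≈ 2684.5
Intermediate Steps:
X = 10/11 (X = 20*(1/22) = 10/11 ≈ 0.90909)
O(g) = 10/11 - 14*g (O(g) = -14*g + 10/11 = 10/11 - 14*g)
(O(-3) + ((7 - 3*(-3))/(-165) + ((61 + 68) - 48)/9))² = ((10/11 - 14*(-3)) + ((7 - 3*(-3))/(-165) + ((61 + 68) - 48)/9))² = ((10/11 + 42) + ((7 + 9)*(-1/165) + (129 - 48)*(⅑)))² = (472/11 + (16*(-1/165) + 81*(⅑)))² = (472/11 + (-16/165 + 9))² = (472/11 + 1469/165)² = (8549/165)² = 73085401/27225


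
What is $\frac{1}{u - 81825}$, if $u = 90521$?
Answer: $\frac{1}{8696} \approx 0.000115$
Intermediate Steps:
$\frac{1}{u - 81825} = \frac{1}{90521 - 81825} = \frac{1}{8696}$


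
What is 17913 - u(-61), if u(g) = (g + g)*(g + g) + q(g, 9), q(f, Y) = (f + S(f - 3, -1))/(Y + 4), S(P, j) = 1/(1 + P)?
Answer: 2484595/819 ≈ 3033.7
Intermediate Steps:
q(f, Y) = (f + 1/(-2 + f))/(4 + Y) (q(f, Y) = (f + 1/(1 + (f - 3)))/(Y + 4) = (f + 1/(1 + (-3 + f)))/(4 + Y) = (f + 1/(-2 + f))/(4 + Y))
u(g) = 4*g**2 + (1 + g*(-2 + g))/(13*(-2 + g)) (u(g) = (g + g)*(g + g) + (1 + g*(-2 + g))/((-2 + g)*(4 + 9)) = (2*g)*(2*g) + (1 + g*(-2 + g))/((-2 + g)*13) = 4*g**2 + (1/13)*(1 + g*(-2 + g))/(-2 + g) = 4*g**2 + (1 + g*(-2 + g))/(13*(-2 + g)))
17913 - u(-61) = 17913 - (1 - 61*(-2 - 61) + 52*(-61)**2*(-2 - 61))/(13*(-2 - 61)) = 17913 - (1 - 61*(-63) + 52*3721*(-63))/(13*(-63)) = 17913 - (-1)*(1 + 3843 - 12189996)/(13*63) = 17913 - (-1)*(-12186152)/(13*63) = 17913 - 1*12186152/819 = 17913 - 12186152/819 = 2484595/819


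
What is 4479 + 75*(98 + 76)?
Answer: 17529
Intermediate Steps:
4479 + 75*(98 + 76) = 4479 + 75*174 = 4479 + 13050 = 17529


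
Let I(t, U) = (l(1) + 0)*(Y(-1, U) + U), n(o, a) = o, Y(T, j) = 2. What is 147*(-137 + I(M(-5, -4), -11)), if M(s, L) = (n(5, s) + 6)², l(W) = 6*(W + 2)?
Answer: -43953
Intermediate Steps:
l(W) = 12 + 6*W (l(W) = 6*(2 + W) = 12 + 6*W)
M(s, L) = 121 (M(s, L) = (5 + 6)² = 11² = 121)
I(t, U) = 36 + 18*U (I(t, U) = ((12 + 6*1) + 0)*(2 + U) = ((12 + 6) + 0)*(2 + U) = (18 + 0)*(2 + U) = 18*(2 + U) = 36 + 18*U)
147*(-137 + I(M(-5, -4), -11)) = 147*(-137 + (36 + 18*(-11))) = 147*(-137 + (36 - 198)) = 147*(-137 - 162) = 147*(-299) = -43953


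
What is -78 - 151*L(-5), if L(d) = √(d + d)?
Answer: -78 - 151*I*√10 ≈ -78.0 - 477.5*I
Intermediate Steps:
L(d) = √2*√d (L(d) = √(2*d) = √2*√d)
-78 - 151*L(-5) = -78 - 151*√2*√(-5) = -78 - 151*√2*I*√5 = -78 - 151*I*√10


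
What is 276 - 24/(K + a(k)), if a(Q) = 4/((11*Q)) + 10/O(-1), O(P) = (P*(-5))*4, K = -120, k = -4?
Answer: 242228/877 ≈ 276.20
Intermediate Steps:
O(P) = -20*P (O(P) = -5*P*4 = -20*P)
a(Q) = ½ + 4/(11*Q) (a(Q) = 4/((11*Q)) + 10/((-20*(-1))) = 4*(1/(11*Q)) + 10/20 = 4/(11*Q) + 10*(1/20) = 4/(11*Q) + ½ = ½ + 4/(11*Q))
276 - 24/(K + a(k)) = 276 - 24/(-120 + (1/22)*(8 + 11*(-4))/(-4)) = 276 - 24/(-120 + (1/22)*(-¼)*(8 - 44)) = 276 - 24/(-120 + (1/22)*(-¼)*(-36)) = 276 - 24/(-120 + 9/22) = 276 - 24/(-2631/22) = 276 - 24*(-22/2631) = 276 + 176/877 = 242228/877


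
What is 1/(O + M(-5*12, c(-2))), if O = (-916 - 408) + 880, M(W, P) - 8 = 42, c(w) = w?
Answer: -1/394 ≈ -0.0025381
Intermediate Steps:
M(W, P) = 50 (M(W, P) = 8 + 42 = 50)
O = -444 (O = -1324 + 880 = -444)
1/(O + M(-5*12, c(-2))) = 1/(-444 + 50) = 1/(-394) = -1/394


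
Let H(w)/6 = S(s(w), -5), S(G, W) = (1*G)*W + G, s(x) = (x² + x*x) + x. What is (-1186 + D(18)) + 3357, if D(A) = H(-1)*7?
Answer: 2003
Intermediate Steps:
s(x) = x + 2*x² (s(x) = (x² + x²) + x = 2*x² + x = x + 2*x²)
S(G, W) = G + G*W (S(G, W) = G*W + G = G + G*W)
H(w) = -24*w*(1 + 2*w) (H(w) = 6*((w*(1 + 2*w))*(1 - 5)) = 6*((w*(1 + 2*w))*(-4)) = 6*(-4*w*(1 + 2*w)) = -24*w*(1 + 2*w))
D(A) = -168 (D(A) = -24*(-1)*(1 + 2*(-1))*7 = -24*(-1)*(1 - 2)*7 = -24*(-1)*(-1)*7 = -24*7 = -168)
(-1186 + D(18)) + 3357 = (-1186 - 168) + 3357 = -1354 + 3357 = 2003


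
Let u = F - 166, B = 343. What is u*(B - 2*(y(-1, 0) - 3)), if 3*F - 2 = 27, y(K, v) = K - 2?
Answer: -166495/3 ≈ -55498.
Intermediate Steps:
y(K, v) = -2 + K
F = 29/3 (F = 2/3 + (1/3)*27 = 2/3 + 9 = 29/3 ≈ 9.6667)
u = -469/3 (u = 29/3 - 166 = -469/3 ≈ -156.33)
u*(B - 2*(y(-1, 0) - 3)) = -469*(343 - 2*((-2 - 1) - 3))/3 = -469*(343 - 2*(-3 - 3))/3 = -469*(343 - 2*(-6))/3 = -469*(343 + 12)/3 = -469/3*355 = -166495/3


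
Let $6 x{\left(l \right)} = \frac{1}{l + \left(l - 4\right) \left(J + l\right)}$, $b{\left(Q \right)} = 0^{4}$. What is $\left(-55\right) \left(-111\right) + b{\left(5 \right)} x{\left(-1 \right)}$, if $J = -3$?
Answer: $6105$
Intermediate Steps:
$b{\left(Q \right)} = 0$
$x{\left(l \right)} = \frac{1}{6 \left(l + \left(-4 + l\right) \left(-3 + l\right)\right)}$ ($x{\left(l \right)} = \frac{1}{6 \left(l + \left(l - 4\right) \left(-3 + l\right)\right)} = \frac{1}{6 \left(l + \left(-4 + l\right) \left(-3 + l\right)\right)}$)
$\left(-55\right) \left(-111\right) + b{\left(5 \right)} x{\left(-1 \right)} = \left(-55\right) \left(-111\right) + 0 \frac{1}{6 \left(12 + \left(-1\right)^{2} - -6\right)} = 6105 + 0 \frac{1}{6 \left(12 + 1 + 6\right)} = 6105 + 0 \frac{1}{6 \cdot 19} = 6105 + 0 \cdot \frac{1}{6} \cdot \frac{1}{19} = 6105 + 0 \cdot \frac{1}{114} = 6105 + 0 = 6105$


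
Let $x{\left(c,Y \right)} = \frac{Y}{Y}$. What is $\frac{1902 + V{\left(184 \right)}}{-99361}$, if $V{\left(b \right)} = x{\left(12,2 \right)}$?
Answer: $- \frac{1903}{99361} \approx -0.019152$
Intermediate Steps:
$x{\left(c,Y \right)} = 1$
$V{\left(b \right)} = 1$
$\frac{1902 + V{\left(184 \right)}}{-99361} = \frac{1902 + 1}{-99361} = 1903 \left(- \frac{1}{99361}\right) = - \frac{1903}{99361}$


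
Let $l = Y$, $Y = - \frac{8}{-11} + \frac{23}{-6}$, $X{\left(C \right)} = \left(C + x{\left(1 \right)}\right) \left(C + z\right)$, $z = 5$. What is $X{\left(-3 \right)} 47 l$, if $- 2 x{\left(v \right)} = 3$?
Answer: $\frac{28905}{22} \approx 1313.9$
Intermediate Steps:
$x{\left(v \right)} = - \frac{3}{2}$ ($x{\left(v \right)} = \left(- \frac{1}{2}\right) 3 = - \frac{3}{2}$)
$X{\left(C \right)} = \left(5 + C\right) \left(- \frac{3}{2} + C\right)$ ($X{\left(C \right)} = \left(C - \frac{3}{2}\right) \left(C + 5\right) = \left(- \frac{3}{2} + C\right) \left(5 + C\right) = \left(5 + C\right) \left(- \frac{3}{2} + C\right)$)
$Y = - \frac{205}{66}$ ($Y = \left(-8\right) \left(- \frac{1}{11}\right) + 23 \left(- \frac{1}{6}\right) = \frac{8}{11} - \frac{23}{6} = - \frac{205}{66} \approx -3.1061$)
$l = - \frac{205}{66} \approx -3.1061$
$X{\left(-3 \right)} 47 l = \left(- \frac{15}{2} + \left(-3\right)^{2} + \frac{7}{2} \left(-3\right)\right) 47 \left(- \frac{205}{66}\right) = \left(- \frac{15}{2} + 9 - \frac{21}{2}\right) 47 \left(- \frac{205}{66}\right) = \left(-9\right) 47 \left(- \frac{205}{66}\right) = \left(-423\right) \left(- \frac{205}{66}\right) = \frac{28905}{22}$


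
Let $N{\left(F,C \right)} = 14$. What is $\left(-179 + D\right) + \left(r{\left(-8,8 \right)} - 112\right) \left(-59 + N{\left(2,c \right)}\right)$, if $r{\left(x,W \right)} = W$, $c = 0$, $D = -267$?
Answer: $4234$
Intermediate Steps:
$\left(-179 + D\right) + \left(r{\left(-8,8 \right)} - 112\right) \left(-59 + N{\left(2,c \right)}\right) = \left(-179 - 267\right) + \left(8 - 112\right) \left(-59 + 14\right) = -446 - -4680 = -446 + 4680 = 4234$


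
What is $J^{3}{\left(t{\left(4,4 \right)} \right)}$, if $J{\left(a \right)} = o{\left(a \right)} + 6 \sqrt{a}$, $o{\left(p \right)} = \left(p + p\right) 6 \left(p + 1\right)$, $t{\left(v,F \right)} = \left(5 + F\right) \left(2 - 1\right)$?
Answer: $1323753192$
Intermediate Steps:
$t{\left(v,F \right)} = 5 + F$ ($t{\left(v,F \right)} = \left(5 + F\right) 1 = 5 + F$)
$o{\left(p \right)} = 12 p \left(1 + p\right)$ ($o{\left(p \right)} = 2 p 6 \left(1 + p\right) = 12 p \left(1 + p\right)$)
$J{\left(a \right)} = 6 \sqrt{a} + 12 a \left(1 + a\right)$ ($J{\left(a \right)} = 12 a \left(1 + a\right) + 6 \sqrt{a} = 6 \sqrt{a} + 12 a \left(1 + a\right)$)
$J^{3}{\left(t{\left(4,4 \right)} \right)} = \left(6 \sqrt{5 + 4} + 12 \left(5 + 4\right) \left(1 + \left(5 + 4\right)\right)\right)^{3} = \left(6 \sqrt{9} + 12 \cdot 9 \left(1 + 9\right)\right)^{3} = \left(6 \cdot 3 + 12 \cdot 9 \cdot 10\right)^{3} = \left(18 + 1080\right)^{3} = 1098^{3} = 1323753192$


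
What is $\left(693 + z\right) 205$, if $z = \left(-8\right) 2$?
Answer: $138785$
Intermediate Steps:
$z = -16$
$\left(693 + z\right) 205 = \left(693 - 16\right) 205 = 677 \cdot 205 = 138785$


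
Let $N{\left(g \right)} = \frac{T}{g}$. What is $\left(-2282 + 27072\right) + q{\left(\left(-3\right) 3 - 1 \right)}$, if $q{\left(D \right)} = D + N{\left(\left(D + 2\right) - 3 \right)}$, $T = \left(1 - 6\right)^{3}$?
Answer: $\frac{272705}{11} \approx 24791.0$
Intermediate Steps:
$T = -125$ ($T = \left(1 - 6\right)^{3} = \left(-5\right)^{3} = -125$)
$N{\left(g \right)} = - \frac{125}{g}$
$q{\left(D \right)} = D - \frac{125}{-1 + D}$ ($q{\left(D \right)} = D - \frac{125}{\left(D + 2\right) - 3} = D - \frac{125}{\left(2 + D\right) - 3} = D - \frac{125}{-1 + D}$)
$\left(-2282 + 27072\right) + q{\left(\left(-3\right) 3 - 1 \right)} = \left(-2282 + 27072\right) + \frac{-125 + \left(\left(-3\right) 3 - 1\right) \left(-1 - 10\right)}{-1 - 10} = 24790 + \frac{-125 + \left(-9 - 1\right) \left(-1 - 10\right)}{-1 - 10} = 24790 + \frac{-125 - 10 \left(-1 - 10\right)}{-1 - 10} = 24790 + \frac{-125 - -110}{-11} = 24790 - \frac{-125 + 110}{11} = 24790 - - \frac{15}{11} = 24790 + \frac{15}{11} = \frac{272705}{11}$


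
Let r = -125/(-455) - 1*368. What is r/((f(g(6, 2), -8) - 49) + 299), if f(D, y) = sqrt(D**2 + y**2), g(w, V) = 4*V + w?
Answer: -836575/566384 + 33463*sqrt(65)/2831920 ≈ -1.3818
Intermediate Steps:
g(w, V) = w + 4*V
r = -33463/91 (r = -125*(-1/455) - 368 = 25/91 - 368 = -33463/91 ≈ -367.73)
r/((f(g(6, 2), -8) - 49) + 299) = -33463/(91*((sqrt((6 + 4*2)**2 + (-8)**2) - 49) + 299)) = -33463/(91*((sqrt((6 + 8)**2 + 64) - 49) + 299)) = -33463/(91*((sqrt(14**2 + 64) - 49) + 299)) = -33463/(91*((sqrt(196 + 64) - 49) + 299)) = -33463/(91*((sqrt(260) - 49) + 299)) = -33463/(91*((2*sqrt(65) - 49) + 299)) = -33463/(91*((-49 + 2*sqrt(65)) + 299)) = -33463/(91*(250 + 2*sqrt(65)))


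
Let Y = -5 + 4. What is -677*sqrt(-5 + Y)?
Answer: -677*I*sqrt(6) ≈ -1658.3*I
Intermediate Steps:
Y = -1
-677*sqrt(-5 + Y) = -677*sqrt(-5 - 1) = -677*I*sqrt(6)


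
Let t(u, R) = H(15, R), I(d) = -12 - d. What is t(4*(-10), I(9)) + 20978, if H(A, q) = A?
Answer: 20993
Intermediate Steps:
t(u, R) = 15
t(4*(-10), I(9)) + 20978 = 15 + 20978 = 20993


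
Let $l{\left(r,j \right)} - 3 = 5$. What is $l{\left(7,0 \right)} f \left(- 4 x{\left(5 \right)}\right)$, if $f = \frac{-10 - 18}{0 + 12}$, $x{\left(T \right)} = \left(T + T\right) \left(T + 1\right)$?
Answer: $4480$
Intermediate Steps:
$x{\left(T \right)} = 2 T \left(1 + T\right)$
$l{\left(r,j \right)} = 8$ ($l{\left(r,j \right)} = 3 + 5 = 8$)
$f = - \frac{7}{3}$ ($f = - \frac{28}{12} = \left(-28\right) \frac{1}{12} = - \frac{7}{3} \approx -2.3333$)
$l{\left(7,0 \right)} f \left(- 4 x{\left(5 \right)}\right) = 8 \left(- \frac{7}{3}\right) \left(- 4 \cdot 2 \cdot 5 \left(1 + 5\right)\right) = - \frac{56 \left(- 4 \cdot 2 \cdot 5 \cdot 6\right)}{3} = - \frac{56 \left(\left(-4\right) 60\right)}{3} = \left(- \frac{56}{3}\right) \left(-240\right) = 4480$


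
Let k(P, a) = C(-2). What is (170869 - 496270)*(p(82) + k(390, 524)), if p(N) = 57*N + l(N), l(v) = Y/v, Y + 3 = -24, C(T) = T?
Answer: -124653638877/82 ≈ -1.5202e+9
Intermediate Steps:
k(P, a) = -2
Y = -27 (Y = -3 - 24 = -27)
l(v) = -27/v
p(N) = -27/N + 57*N (p(N) = 57*N - 27/N = -27/N + 57*N)
(170869 - 496270)*(p(82) + k(390, 524)) = (170869 - 496270)*((-27/82 + 57*82) - 2) = -325401*((-27*1/82 + 4674) - 2) = -325401*((-27/82 + 4674) - 2) = -325401*(383241/82 - 2) = -325401*383077/82 = -124653638877/82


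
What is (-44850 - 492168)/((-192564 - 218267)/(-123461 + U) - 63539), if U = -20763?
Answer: 77450884032/9163437905 ≈ 8.4522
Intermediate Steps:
(-44850 - 492168)/((-192564 - 218267)/(-123461 + U) - 63539) = (-44850 - 492168)/((-192564 - 218267)/(-123461 - 20763) - 63539) = -537018/(-410831/(-144224) - 63539) = -537018/(-410831*(-1/144224) - 63539) = -537018/(410831/144224 - 63539) = -537018/(-9163437905/144224) = -537018*(-144224/9163437905) = 77450884032/9163437905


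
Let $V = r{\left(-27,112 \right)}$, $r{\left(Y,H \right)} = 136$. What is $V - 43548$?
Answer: $-43412$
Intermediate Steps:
$V = 136$
$V - 43548 = 136 - 43548 = -43412$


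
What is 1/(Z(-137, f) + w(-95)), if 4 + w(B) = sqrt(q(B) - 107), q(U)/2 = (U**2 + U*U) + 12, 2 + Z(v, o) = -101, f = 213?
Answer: 107/24568 + sqrt(36017)/24568 ≈ 0.012080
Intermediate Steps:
Z(v, o) = -103 (Z(v, o) = -2 - 101 = -103)
q(U) = 24 + 4*U**2 (q(U) = 2*((U**2 + U*U) + 12) = 2*((U**2 + U**2) + 12) = 2*(2*U**2 + 12) = 2*(12 + 2*U**2) = 24 + 4*U**2)
w(B) = -4 + sqrt(-83 + 4*B**2) (w(B) = -4 + sqrt((24 + 4*B**2) - 107) = -4 + sqrt(-83 + 4*B**2))
1/(Z(-137, f) + w(-95)) = 1/(-103 + (-4 + sqrt(-83 + 4*(-95)**2))) = 1/(-103 + (-4 + sqrt(-83 + 4*9025))) = 1/(-103 + (-4 + sqrt(-83 + 36100))) = 1/(-103 + (-4 + sqrt(36017))) = 1/(-107 + sqrt(36017))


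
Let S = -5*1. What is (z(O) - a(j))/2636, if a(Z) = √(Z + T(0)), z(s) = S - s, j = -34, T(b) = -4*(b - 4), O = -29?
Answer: 6/659 - 3*I*√2/2636 ≈ 0.0091047 - 0.0016095*I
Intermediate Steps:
T(b) = 16 - 4*b (T(b) = -4*(-4 + b) = 16 - 4*b)
S = -5
z(s) = -5 - s
a(Z) = √(16 + Z) (a(Z) = √(Z + (16 - 4*0)) = √(Z + (16 + 0)) = √(Z + 16) = √(16 + Z))
(z(O) - a(j))/2636 = ((-5 - 1*(-29)) - √(16 - 34))/2636 = ((-5 + 29) - √(-18))*(1/2636) = (24 - 3*I*√2)*(1/2636) = 6/659 - 3*I*√2/2636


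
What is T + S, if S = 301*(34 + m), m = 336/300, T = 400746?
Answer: 10282928/25 ≈ 4.1132e+5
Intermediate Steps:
m = 28/25 (m = 336*(1/300) = 28/25 ≈ 1.1200)
S = 264278/25 (S = 301*(34 + 28/25) = 301*(878/25) = 264278/25 ≈ 10571.)
T + S = 400746 + 264278/25 = 10282928/25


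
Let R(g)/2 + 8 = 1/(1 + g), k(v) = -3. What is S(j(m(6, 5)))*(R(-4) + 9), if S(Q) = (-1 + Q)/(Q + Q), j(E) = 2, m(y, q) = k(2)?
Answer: -23/12 ≈ -1.9167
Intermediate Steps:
m(y, q) = -3
R(g) = -16 + 2/(1 + g)
S(Q) = (-1 + Q)/(2*Q) (S(Q) = (-1 + Q)/((2*Q)) = (-1 + Q)*(1/(2*Q)) = (-1 + Q)/(2*Q))
S(j(m(6, 5)))*(R(-4) + 9) = ((½)*(-1 + 2)/2)*(2*(-7 - 8*(-4))/(1 - 4) + 9) = ((½)*(½)*1)*(2*(-7 + 32)/(-3) + 9) = (2*(-⅓)*25 + 9)/4 = (-50/3 + 9)/4 = (¼)*(-23/3) = -23/12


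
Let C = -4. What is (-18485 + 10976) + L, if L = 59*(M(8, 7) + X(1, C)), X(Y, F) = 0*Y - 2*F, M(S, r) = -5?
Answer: -7332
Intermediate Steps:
X(Y, F) = -2*F (X(Y, F) = 0 - 2*F = -2*F)
L = 177 (L = 59*(-5 - 2*(-4)) = 59*(-5 + 8) = 59*3 = 177)
(-18485 + 10976) + L = (-18485 + 10976) + 177 = -7509 + 177 = -7332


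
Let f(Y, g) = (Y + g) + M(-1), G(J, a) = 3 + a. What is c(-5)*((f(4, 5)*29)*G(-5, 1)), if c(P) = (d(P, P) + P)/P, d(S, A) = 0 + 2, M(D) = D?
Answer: 2784/5 ≈ 556.80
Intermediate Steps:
d(S, A) = 2
f(Y, g) = -1 + Y + g (f(Y, g) = (Y + g) - 1 = -1 + Y + g)
c(P) = (2 + P)/P
c(-5)*((f(4, 5)*29)*G(-5, 1)) = ((2 - 5)/(-5))*(((-1 + 4 + 5)*29)*(3 + 1)) = (-⅕*(-3))*((8*29)*4) = 3*(232*4)/5 = (⅗)*928 = 2784/5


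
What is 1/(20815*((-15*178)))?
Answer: -1/55576050 ≈ -1.7993e-8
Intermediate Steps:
1/(20815*((-15*178))) = (1/20815)/(-2670) = (1/20815)*(-1/2670) = -1/55576050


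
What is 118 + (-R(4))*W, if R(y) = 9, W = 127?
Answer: -1025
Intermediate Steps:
118 + (-R(4))*W = 118 - 1*9*127 = 118 - 9*127 = 118 - 1143 = -1025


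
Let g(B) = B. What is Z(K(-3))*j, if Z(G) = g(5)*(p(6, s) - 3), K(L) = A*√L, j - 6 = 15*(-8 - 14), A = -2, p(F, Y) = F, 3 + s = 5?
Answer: -4860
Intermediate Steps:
s = 2 (s = -3 + 5 = 2)
j = -324 (j = 6 + 15*(-8 - 14) = 6 + 15*(-22) = 6 - 330 = -324)
K(L) = -2*√L
Z(G) = 15 (Z(G) = 5*(6 - 3) = 5*3 = 15)
Z(K(-3))*j = 15*(-324) = -4860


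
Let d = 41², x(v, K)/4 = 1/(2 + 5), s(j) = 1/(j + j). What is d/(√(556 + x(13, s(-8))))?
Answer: 1681*√6818/1948 ≈ 71.254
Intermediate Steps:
s(j) = 1/(2*j)
x(v, K) = 4/7 (x(v, K) = 4/(2 + 5) = 4/7)
d = 1681
d/(√(556 + x(13, s(-8)))) = 1681/(√(556 + 4/7)) = 1681/(√(3896/7)) = 1681/((2*√6818/7)) = 1681*(√6818/1948) = 1681*√6818/1948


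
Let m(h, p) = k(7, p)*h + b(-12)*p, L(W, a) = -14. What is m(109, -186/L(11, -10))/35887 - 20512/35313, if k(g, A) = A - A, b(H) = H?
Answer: -5192208316/8870943417 ≈ -0.58531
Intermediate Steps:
k(g, A) = 0
m(h, p) = -12*p (m(h, p) = 0*h - 12*p = 0 - 12*p = -12*p)
m(109, -186/L(11, -10))/35887 - 20512/35313 = -(-2232)/(-14)/35887 - 20512/35313 = -(-2232)*(-1)/14*(1/35887) - 20512*1/35313 = -12*93/7*(1/35887) - 20512/35313 = -1116/7*1/35887 - 20512/35313 = -1116/251209 - 20512/35313 = -5192208316/8870943417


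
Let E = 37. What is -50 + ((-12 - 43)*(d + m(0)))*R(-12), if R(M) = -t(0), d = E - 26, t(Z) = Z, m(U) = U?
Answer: -50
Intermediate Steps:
d = 11 (d = 37 - 26 = 11)
R(M) = 0 (R(M) = -1*0 = 0)
-50 + ((-12 - 43)*(d + m(0)))*R(-12) = -50 + ((-12 - 43)*(11 + 0))*0 = -50 - 55*11*0 = -50 - 605*0 = -50 + 0 = -50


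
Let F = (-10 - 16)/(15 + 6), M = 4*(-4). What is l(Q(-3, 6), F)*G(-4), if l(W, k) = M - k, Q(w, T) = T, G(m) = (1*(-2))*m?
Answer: -2480/21 ≈ -118.10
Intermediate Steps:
G(m) = -2*m
M = -16
F = -26/21 ≈ -1.2381
l(W, k) = -16 - k
l(Q(-3, 6), F)*G(-4) = (-16 - 1*(-26/21))*(-2*(-4)) = (-16 + 26/21)*8 = -310/21*8 = -2480/21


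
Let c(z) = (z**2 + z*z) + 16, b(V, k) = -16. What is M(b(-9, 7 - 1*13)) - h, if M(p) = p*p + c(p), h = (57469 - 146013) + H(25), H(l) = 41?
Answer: 89287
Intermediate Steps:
h = -88503 (h = (57469 - 146013) + 41 = -88544 + 41 = -88503)
c(z) = 16 + 2*z**2 (c(z) = (z**2 + z**2) + 16 = 2*z**2 + 16 = 16 + 2*z**2)
M(p) = 16 + 3*p**2 (M(p) = p*p + (16 + 2*p**2) = p**2 + (16 + 2*p**2) = 16 + 3*p**2)
M(b(-9, 7 - 1*13)) - h = (16 + 3*(-16)**2) - 1*(-88503) = (16 + 3*256) + 88503 = (16 + 768) + 88503 = 784 + 88503 = 89287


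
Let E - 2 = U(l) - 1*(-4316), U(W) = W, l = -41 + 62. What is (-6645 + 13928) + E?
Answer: 11622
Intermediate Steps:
l = 21
E = 4339 (E = 2 + (21 - 1*(-4316)) = 2 + (21 + 4316) = 2 + 4337 = 4339)
(-6645 + 13928) + E = (-6645 + 13928) + 4339 = 7283 + 4339 = 11622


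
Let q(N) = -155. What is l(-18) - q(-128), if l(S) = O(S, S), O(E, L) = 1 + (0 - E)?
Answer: 174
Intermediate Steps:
O(E, L) = 1 - E
l(S) = 1 - S
l(-18) - q(-128) = (1 - 1*(-18)) - 1*(-155) = (1 + 18) + 155 = 19 + 155 = 174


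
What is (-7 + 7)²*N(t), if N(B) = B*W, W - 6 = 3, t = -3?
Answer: 0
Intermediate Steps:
W = 9 (W = 6 + 3 = 9)
N(B) = 9*B (N(B) = B*9 = 9*B)
(-7 + 7)²*N(t) = (-7 + 7)²*(9*(-3)) = 0²*(-27) = 0*(-27) = 0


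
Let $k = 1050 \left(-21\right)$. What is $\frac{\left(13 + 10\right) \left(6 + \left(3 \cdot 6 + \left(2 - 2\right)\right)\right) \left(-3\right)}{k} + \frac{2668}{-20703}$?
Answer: $- \frac{1363624}{25361175} \approx -0.053768$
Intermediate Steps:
$k = -22050$
$\frac{\left(13 + 10\right) \left(6 + \left(3 \cdot 6 + \left(2 - 2\right)\right)\right) \left(-3\right)}{k} + \frac{2668}{-20703} = \frac{\left(13 + 10\right) \left(6 + \left(3 \cdot 6 + \left(2 - 2\right)\right)\right) \left(-3\right)}{-22050} + \frac{2668}{-20703} = 23 \left(6 + \left(18 + \left(2 - 2\right)\right)\right) \left(-3\right) \left(- \frac{1}{22050}\right) + 2668 \left(- \frac{1}{20703}\right) = 23 \left(6 + \left(18 + 0\right)\right) \left(-3\right) \left(- \frac{1}{22050}\right) - \frac{2668}{20703} = 23 \left(6 + 18\right) \left(-3\right) \left(- \frac{1}{22050}\right) - \frac{2668}{20703} = 23 \cdot 24 \left(-3\right) \left(- \frac{1}{22050}\right) - \frac{2668}{20703} = 23 \left(-72\right) \left(- \frac{1}{22050}\right) - \frac{2668}{20703} = \left(-1656\right) \left(- \frac{1}{22050}\right) - \frac{2668}{20703} = \frac{92}{1225} - \frac{2668}{20703} = - \frac{1363624}{25361175}$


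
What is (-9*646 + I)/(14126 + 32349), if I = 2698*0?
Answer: -5814/46475 ≈ -0.12510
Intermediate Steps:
I = 0
(-9*646 + I)/(14126 + 32349) = (-9*646 + 0)/(14126 + 32349) = (-5814 + 0)/46475 = -5814*1/46475 = -5814/46475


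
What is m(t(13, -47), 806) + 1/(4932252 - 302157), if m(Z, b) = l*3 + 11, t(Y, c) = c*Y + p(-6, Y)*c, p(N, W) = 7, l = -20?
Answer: -226874654/4630095 ≈ -49.000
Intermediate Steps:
t(Y, c) = 7*c + Y*c (t(Y, c) = c*Y + 7*c = Y*c + 7*c = 7*c + Y*c)
m(Z, b) = -49 (m(Z, b) = -20*3 + 11 = -60 + 11 = -49)
m(t(13, -47), 806) + 1/(4932252 - 302157) = -49 + 1/(4932252 - 302157) = -49 + 1/4630095 = -226874654/4630095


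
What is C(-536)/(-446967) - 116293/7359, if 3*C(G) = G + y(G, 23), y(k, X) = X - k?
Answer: -51979189750/3289230153 ≈ -15.803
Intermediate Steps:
C(G) = 23/3 (C(G) = (G + (23 - G))/3 = (1/3)*23 = 23/3)
C(-536)/(-446967) - 116293/7359 = (23/3)/(-446967) - 116293/7359 = (23/3)*(-1/446967) - 116293*1/7359 = -23/1340901 - 116293/7359 = -51979189750/3289230153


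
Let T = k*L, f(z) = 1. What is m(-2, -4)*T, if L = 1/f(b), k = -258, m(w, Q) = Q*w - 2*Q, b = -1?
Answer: -4128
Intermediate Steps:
m(w, Q) = -2*Q + Q*w
L = 1 (L = 1/1 = 1)
T = -258 (T = -258*1 = -258)
m(-2, -4)*T = -4*(-2 - 2)*(-258) = -4*(-4)*(-258) = 16*(-258) = -4128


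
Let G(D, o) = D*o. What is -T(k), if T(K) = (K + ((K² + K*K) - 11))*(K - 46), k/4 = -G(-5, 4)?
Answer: -437546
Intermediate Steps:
k = 80 (k = 4*(-(-5)*4) = 4*(-1*(-20)) = 4*20 = 80)
T(K) = (-46 + K)*(-11 + K + 2*K²) (T(K) = (K + ((K² + K²) - 11))*(-46 + K) = (K + (2*K² - 11))*(-46 + K) = (K + (-11 + 2*K²))*(-46 + K) = (-11 + K + 2*K²)*(-46 + K) = (-46 + K)*(-11 + K + 2*K²))
-T(k) = -(506 - 91*80² - 57*80 + 2*80³) = -(506 - 91*6400 - 4560 + 2*512000) = -(506 - 582400 - 4560 + 1024000) = -1*437546 = -437546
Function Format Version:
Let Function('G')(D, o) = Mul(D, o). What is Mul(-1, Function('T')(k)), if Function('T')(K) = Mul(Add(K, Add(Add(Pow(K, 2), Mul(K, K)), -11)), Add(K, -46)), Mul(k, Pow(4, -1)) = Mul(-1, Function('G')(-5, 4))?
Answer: -437546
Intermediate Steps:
k = 80 (k = Mul(4, Mul(-1, Mul(-5, 4))) = Mul(4, Mul(-1, -20)) = Mul(4, 20) = 80)
Function('T')(K) = Mul(Add(-46, K), Add(-11, K, Mul(2, Pow(K, 2)))) (Function('T')(K) = Mul(Add(K, Add(Add(Pow(K, 2), Pow(K, 2)), -11)), Add(-46, K)) = Mul(Add(K, Add(Mul(2, Pow(K, 2)), -11)), Add(-46, K)) = Mul(Add(K, Add(-11, Mul(2, Pow(K, 2)))), Add(-46, K)) = Mul(Add(-11, K, Mul(2, Pow(K, 2))), Add(-46, K)) = Mul(Add(-46, K), Add(-11, K, Mul(2, Pow(K, 2)))))
Mul(-1, Function('T')(k)) = Mul(-1, Add(506, Mul(-91, Pow(80, 2)), Mul(-57, 80), Mul(2, Pow(80, 3)))) = Mul(-1, Add(506, Mul(-91, 6400), -4560, Mul(2, 512000))) = Mul(-1, Add(506, -582400, -4560, 1024000)) = Mul(-1, 437546) = -437546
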